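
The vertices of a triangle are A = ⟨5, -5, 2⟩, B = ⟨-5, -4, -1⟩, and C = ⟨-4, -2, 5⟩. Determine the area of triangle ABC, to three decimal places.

30.960

AB = (-10, 1, -3),  AC = (-9, 3, 3)
i: 1·3 - (-3)·3 = 3 - (-9) = 12
j: (-3)·(-9) - (-10)·3 = 27 - (-30) = 57
k: (-10)·3 - 1·(-9) = -30 - (-9) = -21
AB × AC = (12, 57, -21)
|AB × AC| = √3834 ≈ 61.9193
area = ½ · 61.9193 ≈ 30.960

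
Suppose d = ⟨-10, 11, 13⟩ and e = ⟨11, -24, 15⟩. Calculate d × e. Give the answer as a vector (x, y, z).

i: 11·15 - 13·(-24) = 165 - (-312) = 477
j: 13·11 - (-10)·15 = 143 - (-150) = 293
k: (-10)·(-24) - 11·11 = 240 - 121 = 119
d × e = (477, 293, 119)

(477, 293, 119)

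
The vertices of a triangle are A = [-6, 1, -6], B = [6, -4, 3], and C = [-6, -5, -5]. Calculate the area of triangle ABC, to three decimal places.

43.957

AB = (12, -5, 9),  AC = (0, -6, 1)
i: (-5)·1 - 9·(-6) = -5 - (-54) = 49
j: 9·0 - 12·1 = 0 - 12 = -12
k: 12·(-6) - (-5)·0 = -72 - 0 = -72
AB × AC = (49, -12, -72)
|AB × AC| = √7729 ≈ 87.9147
area = ½ · 87.9147 ≈ 43.957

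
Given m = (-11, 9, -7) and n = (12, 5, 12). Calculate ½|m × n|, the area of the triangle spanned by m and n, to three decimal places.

111.043

i: 9·12 - (-7)·5 = 108 - (-35) = 143
j: (-7)·12 - (-11)·12 = -84 - (-132) = 48
k: (-11)·5 - 9·12 = -55 - 108 = -163
m × n = (143, 48, -163)
|m × n| = √(143² + 48² + (-163)²) = √49322 ≈ 222.0856
area = ½ · 222.0856 ≈ 111.043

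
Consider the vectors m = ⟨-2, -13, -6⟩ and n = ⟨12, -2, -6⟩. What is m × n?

(66, -84, 160)

i: (-13)·(-6) - (-6)·(-2) = 78 - 12 = 66
j: (-6)·12 - (-2)·(-6) = -72 - 12 = -84
k: (-2)·(-2) - (-13)·12 = 4 - (-156) = 160
m × n = (66, -84, 160)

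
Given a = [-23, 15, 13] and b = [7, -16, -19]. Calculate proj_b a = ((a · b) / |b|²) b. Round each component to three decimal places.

(-6.811, 15.568, 18.486)

a · b = (-23)·7 + 15·(-16) + 13·(-19) = -161 - 240 - 247 = -648
|b|² = 49 + 256 + 361 = 666
proj_b a = (-648/666) · (7, -16, -19) ≈ (-6.811, 15.568, 18.486)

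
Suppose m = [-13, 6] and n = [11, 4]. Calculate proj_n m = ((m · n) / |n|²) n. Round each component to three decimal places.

(-9.555, -3.474)

m · n = (-13)·11 + 6·4 = -143 + 24 = -119
|n|² = 121 + 16 = 137
proj_n m = (-119/137) · (11, 4) ≈ (-9.555, -3.474)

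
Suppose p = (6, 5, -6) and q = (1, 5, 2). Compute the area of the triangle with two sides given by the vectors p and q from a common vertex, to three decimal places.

i: 5·2 - (-6)·5 = 10 - (-30) = 40
j: (-6)·1 - 6·2 = -6 - 12 = -18
k: 6·5 - 5·1 = 30 - 5 = 25
p × q = (40, -18, 25)
|p × q| = √(40² + (-18)² + 25²) = √2549 ≈ 50.4876
area = ½ · 50.4876 ≈ 25.244

25.244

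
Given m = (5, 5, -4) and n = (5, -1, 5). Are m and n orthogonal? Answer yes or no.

m · n = 5·5 + 5·(-1) + (-4)·5 = 25 - 5 - 20 = 0
Zero, so the vectors are orthogonal.

yes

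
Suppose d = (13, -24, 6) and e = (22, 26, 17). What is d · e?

d · e = 13·22 + (-24)·26 + 6·17 = 286 - 624 + 102 = -236

-236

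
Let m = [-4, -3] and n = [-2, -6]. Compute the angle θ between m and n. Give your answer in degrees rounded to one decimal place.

34.7

m · n = (-4)·(-2) + (-3)·(-6) = 8 + 18 = 26
|m|² = 16 + 9 = 25,  |m| = √25 ≈ 5.000000
|n|² = 4 + 36 = 40,  |n| = √40 ≈ 6.324555
cos θ = 26 / (5.000000 · 6.324555) ≈ 0.82219
θ = arccos(0.82219) ≈ 34.7°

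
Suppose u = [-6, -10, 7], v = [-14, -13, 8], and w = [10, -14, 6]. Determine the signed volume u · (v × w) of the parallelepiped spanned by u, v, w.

v × w:
i: (-13)·6 - 8·(-14) = -78 - (-112) = 34
j: 8·10 - (-14)·6 = 80 - (-84) = 164
k: (-14)·(-14) - (-13)·10 = 196 - (-130) = 326
v × w = (34, 164, 326)
u · (v × w) = (-6)·34 + (-10)·164 + 7·326 = -204 - 1640 + 2282 = 438

438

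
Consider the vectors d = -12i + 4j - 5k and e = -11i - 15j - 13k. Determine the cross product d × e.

i: 4·(-13) - (-5)·(-15) = -52 - 75 = -127
j: (-5)·(-11) - (-12)·(-13) = 55 - 156 = -101
k: (-12)·(-15) - 4·(-11) = 180 - (-44) = 224
d × e = (-127, -101, 224)

(-127, -101, 224)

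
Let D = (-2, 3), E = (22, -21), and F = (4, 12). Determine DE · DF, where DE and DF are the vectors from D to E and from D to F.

DE = E − D = (24, -24)
DF = F − D = (6, 9)
DE · DF = 24·6 + (-24)·9 = 144 - 216 = -72

-72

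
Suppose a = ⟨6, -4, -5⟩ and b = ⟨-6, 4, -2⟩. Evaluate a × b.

(28, 42, 0)

i: (-4)·(-2) - (-5)·4 = 8 - (-20) = 28
j: (-5)·(-6) - 6·(-2) = 30 - (-12) = 42
k: 6·4 - (-4)·(-6) = 24 - 24 = 0
a × b = (28, 42, 0)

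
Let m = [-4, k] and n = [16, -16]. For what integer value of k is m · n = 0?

-4

m · n = (-4)·16 + k·(-16) = -64 - 16k
Set equal to 0: -16k = 64, so k = -4.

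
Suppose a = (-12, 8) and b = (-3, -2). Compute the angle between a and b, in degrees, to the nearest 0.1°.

a · b = (-12)·(-3) + 8·(-2) = 36 - 16 = 20
|a|² = 144 + 64 = 208,  |a| = √208 ≈ 14.422205
|b|² = 9 + 4 = 13,  |b| = √13 ≈ 3.605551
cos θ = 20 / (14.422205 · 3.605551) ≈ 0.38462
θ = arccos(0.38462) ≈ 67.4°

67.4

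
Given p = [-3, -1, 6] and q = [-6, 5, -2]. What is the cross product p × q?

i: (-1)·(-2) - 6·5 = 2 - 30 = -28
j: 6·(-6) - (-3)·(-2) = -36 - 6 = -42
k: (-3)·5 - (-1)·(-6) = -15 - 6 = -21
p × q = (-28, -42, -21)

(-28, -42, -21)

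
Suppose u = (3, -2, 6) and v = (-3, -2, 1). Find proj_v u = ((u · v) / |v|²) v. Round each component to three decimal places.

(-0.214, -0.143, 0.071)

u · v = 3·(-3) + (-2)·(-2) + 6·1 = -9 + 4 + 6 = 1
|v|² = 9 + 4 + 1 = 14
proj_v u = (1/14) · (-3, -2, 1) ≈ (-0.214, -0.143, 0.071)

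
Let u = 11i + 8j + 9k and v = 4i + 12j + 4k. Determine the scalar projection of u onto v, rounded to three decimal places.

13.266

u · v = 11·4 + 8·12 + 9·4 = 44 + 96 + 36 = 176
|v| = √(16 + 144 + 16) = √176 ≈ 13.2665
comp_v u = 176 / √176 ≈ 13.266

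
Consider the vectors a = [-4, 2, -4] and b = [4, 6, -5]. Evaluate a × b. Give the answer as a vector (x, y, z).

(14, -36, -32)

i: 2·(-5) - (-4)·6 = -10 - (-24) = 14
j: (-4)·4 - (-4)·(-5) = -16 - 20 = -36
k: (-4)·6 - 2·4 = -24 - 8 = -32
a × b = (14, -36, -32)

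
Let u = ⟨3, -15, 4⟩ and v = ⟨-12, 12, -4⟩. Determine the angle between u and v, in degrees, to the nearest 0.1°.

u · v = 3·(-12) + (-15)·12 + 4·(-4) = -36 - 180 - 16 = -232
|u|² = 9 + 225 + 16 = 250,  |u| = √250 ≈ 15.811388
|v|² = 144 + 144 + 16 = 304,  |v| = √304 ≈ 17.435596
cos θ = -232 / (15.811388 · 17.435596) ≈ -0.84155
θ = arccos(-0.84155) ≈ 147.3°

147.3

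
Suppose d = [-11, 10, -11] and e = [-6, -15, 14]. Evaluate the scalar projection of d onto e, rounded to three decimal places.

d · e = (-11)·(-6) + 10·(-15) + (-11)·14 = 66 - 150 - 154 = -238
|e| = √(36 + 225 + 196) = √457 ≈ 21.3776
comp_e d = -238 / √457 ≈ -11.133

-11.133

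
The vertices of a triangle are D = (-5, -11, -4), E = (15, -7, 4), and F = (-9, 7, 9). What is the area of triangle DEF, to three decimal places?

DE = (20, 4, 8),  DF = (-4, 18, 13)
i: 4·13 - 8·18 = 52 - 144 = -92
j: 8·(-4) - 20·13 = -32 - 260 = -292
k: 20·18 - 4·(-4) = 360 - (-16) = 376
DE × DF = (-92, -292, 376)
|DE × DF| = √235104 ≈ 484.8752
area = ½ · 484.8752 ≈ 242.438

242.438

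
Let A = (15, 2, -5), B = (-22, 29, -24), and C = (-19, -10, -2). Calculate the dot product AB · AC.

877

AB = B − A = (-37, 27, -19)
AC = C − A = (-34, -12, 3)
AB · AC = (-37)·(-34) + 27·(-12) + (-19)·3 = 1258 - 324 - 57 = 877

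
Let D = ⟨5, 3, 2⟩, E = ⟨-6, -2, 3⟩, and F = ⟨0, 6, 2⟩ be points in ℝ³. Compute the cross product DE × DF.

DE = (-11, -5, 1)
DF = (-5, 3, 0)
i: (-5)·0 - 1·3 = 0 - 3 = -3
j: 1·(-5) - (-11)·0 = -5 - 0 = -5
k: (-11)·3 - (-5)·(-5) = -33 - 25 = -58
DE × DF = (-3, -5, -58)

(-3, -5, -58)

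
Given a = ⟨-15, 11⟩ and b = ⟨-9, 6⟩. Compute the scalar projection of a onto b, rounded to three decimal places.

18.582

a · b = (-15)·(-9) + 11·6 = 135 + 66 = 201
|b| = √(81 + 36) = √117 ≈ 10.8167
comp_b a = 201 / √117 ≈ 18.582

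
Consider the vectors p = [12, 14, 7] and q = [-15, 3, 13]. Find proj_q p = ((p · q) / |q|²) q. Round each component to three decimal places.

p · q = 12·(-15) + 14·3 + 7·13 = -180 + 42 + 91 = -47
|q|² = 225 + 9 + 169 = 403
proj_q p = (-47/403) · (-15, 3, 13) ≈ (1.749, -0.350, -1.516)

(1.749, -0.350, -1.516)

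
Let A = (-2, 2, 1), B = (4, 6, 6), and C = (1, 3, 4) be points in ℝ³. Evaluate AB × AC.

(7, -3, -6)

AB = (6, 4, 5)
AC = (3, 1, 3)
i: 4·3 - 5·1 = 12 - 5 = 7
j: 5·3 - 6·3 = 15 - 18 = -3
k: 6·1 - 4·3 = 6 - 12 = -6
AB × AC = (7, -3, -6)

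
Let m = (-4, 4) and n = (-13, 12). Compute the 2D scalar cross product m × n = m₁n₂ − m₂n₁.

(-4)·12 - 4·(-13) = -48 - (-52) = 4

4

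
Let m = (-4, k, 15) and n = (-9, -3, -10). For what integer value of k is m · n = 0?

-38

m · n = (-4)·(-9) + k·(-3) + 15·(-10) = -114 - 3k
Set equal to 0: -3k = 114, so k = -38.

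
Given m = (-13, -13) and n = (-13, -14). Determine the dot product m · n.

351

m · n = (-13)·(-13) + (-13)·(-14) = 169 + 182 = 351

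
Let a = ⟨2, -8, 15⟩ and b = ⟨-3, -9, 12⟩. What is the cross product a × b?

i: (-8)·12 - 15·(-9) = -96 - (-135) = 39
j: 15·(-3) - 2·12 = -45 - 24 = -69
k: 2·(-9) - (-8)·(-3) = -18 - 24 = -42
a × b = (39, -69, -42)

(39, -69, -42)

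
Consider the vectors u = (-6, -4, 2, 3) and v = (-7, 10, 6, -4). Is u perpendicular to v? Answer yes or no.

no

u · v = (-6)·(-7) + (-4)·10 + 2·6 + 3·(-4) = 42 - 40 + 12 - 12 = 2
Nonzero, so the vectors are not orthogonal.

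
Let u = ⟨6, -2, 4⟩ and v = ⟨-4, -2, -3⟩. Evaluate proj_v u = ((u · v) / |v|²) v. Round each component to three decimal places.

(4.414, 2.207, 3.310)

u · v = 6·(-4) + (-2)·(-2) + 4·(-3) = -24 + 4 - 12 = -32
|v|² = 16 + 4 + 9 = 29
proj_v u = (-32/29) · (-4, -2, -3) ≈ (4.414, 2.207, 3.310)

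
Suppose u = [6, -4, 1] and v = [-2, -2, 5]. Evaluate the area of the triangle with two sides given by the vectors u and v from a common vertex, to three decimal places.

20.905

i: (-4)·5 - 1·(-2) = -20 - (-2) = -18
j: 1·(-2) - 6·5 = -2 - 30 = -32
k: 6·(-2) - (-4)·(-2) = -12 - 8 = -20
u × v = (-18, -32, -20)
|u × v| = √((-18)² + (-32)² + (-20)²) = √1748 ≈ 41.8091
area = ½ · 41.8091 ≈ 20.905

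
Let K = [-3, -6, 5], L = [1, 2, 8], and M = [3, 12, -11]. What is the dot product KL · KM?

KL = L − K = (4, 8, 3)
KM = M − K = (6, 18, -16)
KL · KM = 4·6 + 8·18 + 3·(-16) = 24 + 144 - 48 = 120

120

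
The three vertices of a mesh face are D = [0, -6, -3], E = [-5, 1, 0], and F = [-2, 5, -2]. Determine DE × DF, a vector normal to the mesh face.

DE = (-5, 7, 3)
DF = (-2, 11, 1)
i: 7·1 - 3·11 = 7 - 33 = -26
j: 3·(-2) - (-5)·1 = -6 - (-5) = -1
k: (-5)·11 - 7·(-2) = -55 - (-14) = -41
DE × DF = (-26, -1, -41)

(-26, -1, -41)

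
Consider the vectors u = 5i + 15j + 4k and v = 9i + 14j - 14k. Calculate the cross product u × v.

(-266, 106, -65)

i: 15·(-14) - 4·14 = -210 - 56 = -266
j: 4·9 - 5·(-14) = 36 - (-70) = 106
k: 5·14 - 15·9 = 70 - 135 = -65
u × v = (-266, 106, -65)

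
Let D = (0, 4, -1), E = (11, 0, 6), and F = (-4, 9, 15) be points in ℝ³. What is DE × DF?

(-99, -204, 39)

DE = (11, -4, 7)
DF = (-4, 5, 16)
i: (-4)·16 - 7·5 = -64 - 35 = -99
j: 7·(-4) - 11·16 = -28 - 176 = -204
k: 11·5 - (-4)·(-4) = 55 - 16 = 39
DE × DF = (-99, -204, 39)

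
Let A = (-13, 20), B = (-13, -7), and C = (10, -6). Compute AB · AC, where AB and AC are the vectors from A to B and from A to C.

702

AB = B − A = (0, -27)
AC = C − A = (23, -26)
AB · AC = 0·23 + (-27)·(-26) = 0 + 702 = 702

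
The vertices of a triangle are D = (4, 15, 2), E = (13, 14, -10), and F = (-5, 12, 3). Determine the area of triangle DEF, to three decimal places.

55.826

DE = (9, -1, -12),  DF = (-9, -3, 1)
i: (-1)·1 - (-12)·(-3) = -1 - 36 = -37
j: (-12)·(-9) - 9·1 = 108 - 9 = 99
k: 9·(-3) - (-1)·(-9) = -27 - 9 = -36
DE × DF = (-37, 99, -36)
|DE × DF| = √12466 ≈ 111.6512
area = ½ · 111.6512 ≈ 55.826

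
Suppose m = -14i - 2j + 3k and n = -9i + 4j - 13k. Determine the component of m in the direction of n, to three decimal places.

m · n = (-14)·(-9) + (-2)·4 + 3·(-13) = 126 - 8 - 39 = 79
|n| = √(81 + 16 + 169) = √266 ≈ 16.3095
comp_n m = 79 / √266 ≈ 4.844

4.844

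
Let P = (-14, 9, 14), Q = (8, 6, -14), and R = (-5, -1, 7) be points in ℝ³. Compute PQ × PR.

PQ = (22, -3, -28)
PR = (9, -10, -7)
i: (-3)·(-7) - (-28)·(-10) = 21 - 280 = -259
j: (-28)·9 - 22·(-7) = -252 - (-154) = -98
k: 22·(-10) - (-3)·9 = -220 - (-27) = -193
PQ × PR = (-259, -98, -193)

(-259, -98, -193)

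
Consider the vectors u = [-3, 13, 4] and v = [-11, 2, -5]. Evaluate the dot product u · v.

u · v = (-3)·(-11) + 13·2 + 4·(-5) = 33 + 26 - 20 = 39

39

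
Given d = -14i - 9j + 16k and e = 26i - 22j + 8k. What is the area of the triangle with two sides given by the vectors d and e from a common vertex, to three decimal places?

403.407

i: (-9)·8 - 16·(-22) = -72 - (-352) = 280
j: 16·26 - (-14)·8 = 416 - (-112) = 528
k: (-14)·(-22) - (-9)·26 = 308 - (-234) = 542
d × e = (280, 528, 542)
|d × e| = √(280² + 528² + 542²) = √650948 ≈ 806.8135
area = ½ · 806.8135 ≈ 403.407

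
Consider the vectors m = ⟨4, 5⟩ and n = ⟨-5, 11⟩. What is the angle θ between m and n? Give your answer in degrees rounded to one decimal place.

63.1

m · n = 4·(-5) + 5·11 = -20 + 55 = 35
|m|² = 16 + 25 = 41,  |m| = √41 ≈ 6.403124
|n|² = 25 + 121 = 146,  |n| = √146 ≈ 12.083046
cos θ = 35 / (6.403124 · 12.083046) ≈ 0.45238
θ = arccos(0.45238) ≈ 63.1°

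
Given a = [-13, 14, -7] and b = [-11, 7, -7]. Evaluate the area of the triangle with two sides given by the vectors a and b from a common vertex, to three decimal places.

i: 14·(-7) - (-7)·7 = -98 - (-49) = -49
j: (-7)·(-11) - (-13)·(-7) = 77 - 91 = -14
k: (-13)·7 - 14·(-11) = -91 - (-154) = 63
a × b = (-49, -14, 63)
|a × b| = √((-49)² + (-14)² + 63²) = √6566 ≈ 81.0309
area = ½ · 81.0309 ≈ 40.515

40.515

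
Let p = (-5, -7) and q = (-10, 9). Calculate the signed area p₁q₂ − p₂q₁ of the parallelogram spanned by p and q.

(-5)·9 - (-7)·(-10) = -45 - 70 = -115

-115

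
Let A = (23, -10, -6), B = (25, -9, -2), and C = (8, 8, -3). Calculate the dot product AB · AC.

0

AB = B − A = (2, 1, 4)
AC = C − A = (-15, 18, 3)
AB · AC = 2·(-15) + 1·18 + 4·3 = -30 + 18 + 12 = 0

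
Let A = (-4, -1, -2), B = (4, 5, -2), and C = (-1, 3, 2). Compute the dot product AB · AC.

48

AB = B − A = (8, 6, 0)
AC = C − A = (3, 4, 4)
AB · AC = 8·3 + 6·4 + 0·4 = 24 + 24 + 0 = 48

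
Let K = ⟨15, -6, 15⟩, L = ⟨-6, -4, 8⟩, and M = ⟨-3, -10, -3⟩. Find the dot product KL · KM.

496

KL = L − K = (-21, 2, -7)
KM = M − K = (-18, -4, -18)
KL · KM = (-21)·(-18) + 2·(-4) + (-7)·(-18) = 378 - 8 + 126 = 496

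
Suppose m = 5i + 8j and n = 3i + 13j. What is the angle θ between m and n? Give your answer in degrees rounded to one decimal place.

m · n = 5·3 + 8·13 = 15 + 104 = 119
|m|² = 25 + 64 = 89,  |m| = √89 ≈ 9.433981
|n|² = 9 + 169 = 178,  |n| = √178 ≈ 13.341664
cos θ = 119 / (9.433981 · 13.341664) ≈ 0.94546
θ = arccos(0.94546) ≈ 19.0°

19.0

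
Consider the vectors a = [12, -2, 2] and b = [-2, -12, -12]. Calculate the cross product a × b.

(48, 140, -148)

i: (-2)·(-12) - 2·(-12) = 24 - (-24) = 48
j: 2·(-2) - 12·(-12) = -4 - (-144) = 140
k: 12·(-12) - (-2)·(-2) = -144 - 4 = -148
a × b = (48, 140, -148)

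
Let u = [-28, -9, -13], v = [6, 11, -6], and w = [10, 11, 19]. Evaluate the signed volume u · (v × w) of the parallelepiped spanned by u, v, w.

-5562

v × w:
i: 11·19 - (-6)·11 = 209 - (-66) = 275
j: (-6)·10 - 6·19 = -60 - 114 = -174
k: 6·11 - 11·10 = 66 - 110 = -44
v × w = (275, -174, -44)
u · (v × w) = (-28)·275 + (-9)·(-174) + (-13)·(-44) = -7700 + 1566 + 572 = -5562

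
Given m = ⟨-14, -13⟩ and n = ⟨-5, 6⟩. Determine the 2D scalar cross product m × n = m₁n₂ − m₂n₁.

-149

(-14)·6 - (-13)·(-5) = -84 - 65 = -149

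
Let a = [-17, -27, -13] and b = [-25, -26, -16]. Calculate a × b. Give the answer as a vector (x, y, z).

i: (-27)·(-16) - (-13)·(-26) = 432 - 338 = 94
j: (-13)·(-25) - (-17)·(-16) = 325 - 272 = 53
k: (-17)·(-26) - (-27)·(-25) = 442 - 675 = -233
a × b = (94, 53, -233)

(94, 53, -233)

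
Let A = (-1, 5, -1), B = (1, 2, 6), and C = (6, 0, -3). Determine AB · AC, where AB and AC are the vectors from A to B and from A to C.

AB = B − A = (2, -3, 7)
AC = C − A = (7, -5, -2)
AB · AC = 2·7 + (-3)·(-5) + 7·(-2) = 14 + 15 - 14 = 15

15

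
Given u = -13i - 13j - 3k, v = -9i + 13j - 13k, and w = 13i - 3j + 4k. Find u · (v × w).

1986

v × w:
i: 13·4 - (-13)·(-3) = 52 - 39 = 13
j: (-13)·13 - (-9)·4 = -169 - (-36) = -133
k: (-9)·(-3) - 13·13 = 27 - 169 = -142
v × w = (13, -133, -142)
u · (v × w) = (-13)·13 + (-13)·(-133) + (-3)·(-142) = -169 + 1729 + 426 = 1986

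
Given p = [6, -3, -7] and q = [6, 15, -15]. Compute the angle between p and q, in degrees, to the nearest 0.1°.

p · q = 6·6 + (-3)·15 + (-7)·(-15) = 36 - 45 + 105 = 96
|p|² = 36 + 9 + 49 = 94,  |p| = √94 ≈ 9.695360
|q|² = 36 + 225 + 225 = 486,  |q| = √486 ≈ 22.045408
cos θ = 96 / (9.695360 · 22.045408) ≈ 0.44915
θ = arccos(0.44915) ≈ 63.3°

63.3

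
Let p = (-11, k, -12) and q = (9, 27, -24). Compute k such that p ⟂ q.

-7

p · q = (-11)·9 + k·27 + (-12)·(-24) = 189 + 27k
Set equal to 0: 27k = -189, so k = -7.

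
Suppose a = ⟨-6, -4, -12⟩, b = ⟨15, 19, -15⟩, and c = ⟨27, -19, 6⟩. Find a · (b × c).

b × c:
i: 19·6 - (-15)·(-19) = 114 - 285 = -171
j: (-15)·27 - 15·6 = -405 - 90 = -495
k: 15·(-19) - 19·27 = -285 - 513 = -798
b × c = (-171, -495, -798)
a · (b × c) = (-6)·(-171) + (-4)·(-495) + (-12)·(-798) = 1026 + 1980 + 9576 = 12582

12582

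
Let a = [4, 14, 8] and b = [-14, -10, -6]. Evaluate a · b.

-244

a · b = 4·(-14) + 14·(-10) + 8·(-6) = -56 - 140 - 48 = -244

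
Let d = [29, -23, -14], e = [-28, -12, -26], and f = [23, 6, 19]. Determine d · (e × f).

-2082

e × f:
i: (-12)·19 - (-26)·6 = -228 - (-156) = -72
j: (-26)·23 - (-28)·19 = -598 - (-532) = -66
k: (-28)·6 - (-12)·23 = -168 - (-276) = 108
e × f = (-72, -66, 108)
d · (e × f) = 29·(-72) + (-23)·(-66) + (-14)·108 = -2088 + 1518 - 1512 = -2082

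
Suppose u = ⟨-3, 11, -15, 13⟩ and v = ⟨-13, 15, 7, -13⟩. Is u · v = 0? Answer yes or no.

u · v = (-3)·(-13) + 11·15 + (-15)·7 + 13·(-13) = 39 + 165 - 105 - 169 = -70
Nonzero, so the vectors are not orthogonal.

no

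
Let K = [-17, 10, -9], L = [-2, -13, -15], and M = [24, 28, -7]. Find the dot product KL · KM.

189

KL = L − K = (15, -23, -6)
KM = M − K = (41, 18, 2)
KL · KM = 15·41 + (-23)·18 + (-6)·2 = 615 - 414 - 12 = 189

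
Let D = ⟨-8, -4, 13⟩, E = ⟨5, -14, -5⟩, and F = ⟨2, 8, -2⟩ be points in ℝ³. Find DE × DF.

DE = (13, -10, -18)
DF = (10, 12, -15)
i: (-10)·(-15) - (-18)·12 = 150 - (-216) = 366
j: (-18)·10 - 13·(-15) = -180 - (-195) = 15
k: 13·12 - (-10)·10 = 156 - (-100) = 256
DE × DF = (366, 15, 256)

(366, 15, 256)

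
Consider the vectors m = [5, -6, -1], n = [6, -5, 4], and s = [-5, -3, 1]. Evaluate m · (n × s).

234

n × s:
i: (-5)·1 - 4·(-3) = -5 - (-12) = 7
j: 4·(-5) - 6·1 = -20 - 6 = -26
k: 6·(-3) - (-5)·(-5) = -18 - 25 = -43
n × s = (7, -26, -43)
m · (n × s) = 5·7 + (-6)·(-26) + (-1)·(-43) = 35 + 156 + 43 = 234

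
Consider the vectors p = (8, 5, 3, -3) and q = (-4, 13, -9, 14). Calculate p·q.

p · q = 8·(-4) + 5·13 + 3·(-9) + (-3)·14 = -32 + 65 - 27 - 42 = -36

-36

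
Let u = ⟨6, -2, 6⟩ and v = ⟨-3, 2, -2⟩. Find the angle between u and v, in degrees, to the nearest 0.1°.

u · v = 6·(-3) + (-2)·2 + 6·(-2) = -18 - 4 - 12 = -34
|u|² = 36 + 4 + 36 = 76,  |u| = √76 ≈ 8.717798
|v|² = 9 + 4 + 4 = 17,  |v| = √17 ≈ 4.123106
cos θ = -34 / (8.717798 · 4.123106) ≈ -0.94591
θ = arccos(-0.94591) ≈ 161.1°

161.1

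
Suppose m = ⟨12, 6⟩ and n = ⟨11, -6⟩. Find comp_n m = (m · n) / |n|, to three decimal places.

m · n = 12·11 + 6·(-6) = 132 - 36 = 96
|n| = √(121 + 36) = √157 ≈ 12.5300
comp_n m = 96 / √157 ≈ 7.662

7.662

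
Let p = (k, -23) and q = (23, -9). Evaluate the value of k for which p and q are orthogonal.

-9

p · q = k·23 + (-23)·(-9) = 207 + 23k
Set equal to 0: 23k = -207, so k = -9.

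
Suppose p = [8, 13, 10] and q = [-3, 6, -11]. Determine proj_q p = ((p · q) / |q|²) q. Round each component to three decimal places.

(1.012, -2.024, 3.711)

p · q = 8·(-3) + 13·6 + 10·(-11) = -24 + 78 - 110 = -56
|q|² = 9 + 36 + 121 = 166
proj_q p = (-56/166) · (-3, 6, -11) ≈ (1.012, -2.024, 3.711)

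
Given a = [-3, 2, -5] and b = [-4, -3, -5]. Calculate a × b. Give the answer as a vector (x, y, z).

i: 2·(-5) - (-5)·(-3) = -10 - 15 = -25
j: (-5)·(-4) - (-3)·(-5) = 20 - 15 = 5
k: (-3)·(-3) - 2·(-4) = 9 - (-8) = 17
a × b = (-25, 5, 17)

(-25, 5, 17)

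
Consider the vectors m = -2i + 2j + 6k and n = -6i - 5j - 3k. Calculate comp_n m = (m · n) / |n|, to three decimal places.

m · n = (-2)·(-6) + 2·(-5) + 6·(-3) = 12 - 10 - 18 = -16
|n| = √(36 + 25 + 9) = √70 ≈ 8.3666
comp_n m = -16 / √70 ≈ -1.912

-1.912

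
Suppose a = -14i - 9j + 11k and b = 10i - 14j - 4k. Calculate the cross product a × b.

i: (-9)·(-4) - 11·(-14) = 36 - (-154) = 190
j: 11·10 - (-14)·(-4) = 110 - 56 = 54
k: (-14)·(-14) - (-9)·10 = 196 - (-90) = 286
a × b = (190, 54, 286)

(190, 54, 286)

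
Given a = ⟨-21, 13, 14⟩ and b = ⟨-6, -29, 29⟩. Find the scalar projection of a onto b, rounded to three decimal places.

3.740

a · b = (-21)·(-6) + 13·(-29) + 14·29 = 126 - 377 + 406 = 155
|b| = √(36 + 841 + 841) = √1718 ≈ 41.4488
comp_b a = 155 / √1718 ≈ 3.740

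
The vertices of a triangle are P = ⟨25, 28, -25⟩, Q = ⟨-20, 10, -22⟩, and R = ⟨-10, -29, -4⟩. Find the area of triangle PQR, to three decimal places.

PQ = (-45, -18, 3),  PR = (-35, -57, 21)
i: (-18)·21 - 3·(-57) = -378 - (-171) = -207
j: 3·(-35) - (-45)·21 = -105 - (-945) = 840
k: (-45)·(-57) - (-18)·(-35) = 2565 - 630 = 1935
PQ × PR = (-207, 840, 1935)
|PQ × PR| = √4492674 ≈ 2119.5929
area = ½ · 2119.5929 ≈ 1059.796

1059.796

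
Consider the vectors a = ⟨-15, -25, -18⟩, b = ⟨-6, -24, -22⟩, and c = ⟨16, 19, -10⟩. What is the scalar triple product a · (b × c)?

b × c:
i: (-24)·(-10) - (-22)·19 = 240 - (-418) = 658
j: (-22)·16 - (-6)·(-10) = -352 - 60 = -412
k: (-6)·19 - (-24)·16 = -114 - (-384) = 270
b × c = (658, -412, 270)
a · (b × c) = (-15)·658 + (-25)·(-412) + (-18)·270 = -9870 + 10300 - 4860 = -4430

-4430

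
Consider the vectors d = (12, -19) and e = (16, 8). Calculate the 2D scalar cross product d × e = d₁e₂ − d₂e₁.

12·8 - (-19)·16 = 96 - (-304) = 400

400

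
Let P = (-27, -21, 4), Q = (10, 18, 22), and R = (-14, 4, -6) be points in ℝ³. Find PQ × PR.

(-840, 604, 418)

PQ = (37, 39, 18)
PR = (13, 25, -10)
i: 39·(-10) - 18·25 = -390 - 450 = -840
j: 18·13 - 37·(-10) = 234 - (-370) = 604
k: 37·25 - 39·13 = 925 - 507 = 418
PQ × PR = (-840, 604, 418)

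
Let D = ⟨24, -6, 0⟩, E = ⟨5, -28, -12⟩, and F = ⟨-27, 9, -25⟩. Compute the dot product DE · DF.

DE = E − D = (-19, -22, -12)
DF = F − D = (-51, 15, -25)
DE · DF = (-19)·(-51) + (-22)·15 + (-12)·(-25) = 969 - 330 + 300 = 939

939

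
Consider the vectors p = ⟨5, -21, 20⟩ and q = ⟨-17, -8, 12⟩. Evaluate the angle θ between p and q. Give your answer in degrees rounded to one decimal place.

p · q = 5·(-17) + (-21)·(-8) + 20·12 = -85 + 168 + 240 = 323
|p|² = 25 + 441 + 400 = 866,  |p| = √866 ≈ 29.427878
|q|² = 289 + 64 + 144 = 497,  |q| = √497 ≈ 22.293497
cos θ = 323 / (29.427878 · 22.293497) ≈ 0.49234
θ = arccos(0.49234) ≈ 60.5°

60.5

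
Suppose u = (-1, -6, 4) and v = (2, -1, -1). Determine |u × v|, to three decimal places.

i: (-6)·(-1) - 4·(-1) = 6 - (-4) = 10
j: 4·2 - (-1)·(-1) = 8 - 1 = 7
k: (-1)·(-1) - (-6)·2 = 1 - (-12) = 13
u × v = (10, 7, 13)
|u × v| = √(10² + 7² + 13²) = √318 ≈ 17.8326

17.833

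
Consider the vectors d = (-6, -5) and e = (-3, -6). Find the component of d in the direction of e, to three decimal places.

7.155

d · e = (-6)·(-3) + (-5)·(-6) = 18 + 30 = 48
|e| = √(9 + 36) = √45 ≈ 6.7082
comp_e d = 48 / √45 ≈ 7.155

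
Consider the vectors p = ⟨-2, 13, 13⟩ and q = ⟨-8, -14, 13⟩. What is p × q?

(351, -78, 132)

i: 13·13 - 13·(-14) = 169 - (-182) = 351
j: 13·(-8) - (-2)·13 = -104 - (-26) = -78
k: (-2)·(-14) - 13·(-8) = 28 - (-104) = 132
p × q = (351, -78, 132)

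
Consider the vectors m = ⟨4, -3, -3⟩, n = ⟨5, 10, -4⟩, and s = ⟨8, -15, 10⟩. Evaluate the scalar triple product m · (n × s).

n × s:
i: 10·10 - (-4)·(-15) = 100 - 60 = 40
j: (-4)·8 - 5·10 = -32 - 50 = -82
k: 5·(-15) - 10·8 = -75 - 80 = -155
n × s = (40, -82, -155)
m · (n × s) = 4·40 + (-3)·(-82) + (-3)·(-155) = 160 + 246 + 465 = 871

871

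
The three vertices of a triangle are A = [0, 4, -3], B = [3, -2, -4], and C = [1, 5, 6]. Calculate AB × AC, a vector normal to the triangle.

(-53, -28, 9)

AB = (3, -6, -1)
AC = (1, 1, 9)
i: (-6)·9 - (-1)·1 = -54 - (-1) = -53
j: (-1)·1 - 3·9 = -1 - 27 = -28
k: 3·1 - (-6)·1 = 3 - (-6) = 9
AB × AC = (-53, -28, 9)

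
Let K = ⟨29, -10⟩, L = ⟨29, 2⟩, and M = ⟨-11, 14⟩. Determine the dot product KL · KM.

288

KL = L − K = (0, 12)
KM = M − K = (-40, 24)
KL · KM = 0·(-40) + 12·24 = 0 + 288 = 288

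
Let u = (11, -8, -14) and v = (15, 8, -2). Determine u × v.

(128, -188, 208)

i: (-8)·(-2) - (-14)·8 = 16 - (-112) = 128
j: (-14)·15 - 11·(-2) = -210 - (-22) = -188
k: 11·8 - (-8)·15 = 88 - (-120) = 208
u × v = (128, -188, 208)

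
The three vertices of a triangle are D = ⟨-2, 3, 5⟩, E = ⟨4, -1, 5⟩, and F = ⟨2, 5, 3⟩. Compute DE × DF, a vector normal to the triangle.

(8, 12, 28)

DE = (6, -4, 0)
DF = (4, 2, -2)
i: (-4)·(-2) - 0·2 = 8 - 0 = 8
j: 0·4 - 6·(-2) = 0 - (-12) = 12
k: 6·2 - (-4)·4 = 12 - (-16) = 28
DE × DF = (8, 12, 28)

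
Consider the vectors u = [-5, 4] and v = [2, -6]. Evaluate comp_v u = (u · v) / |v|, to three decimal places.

u · v = (-5)·2 + 4·(-6) = -10 - 24 = -34
|v| = √(4 + 36) = √40 ≈ 6.3246
comp_v u = -34 / √40 ≈ -5.376

-5.376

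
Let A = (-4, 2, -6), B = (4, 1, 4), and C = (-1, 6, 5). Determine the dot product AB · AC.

130

AB = B − A = (8, -1, 10)
AC = C − A = (3, 4, 11)
AB · AC = 8·3 + (-1)·4 + 10·11 = 24 - 4 + 110 = 130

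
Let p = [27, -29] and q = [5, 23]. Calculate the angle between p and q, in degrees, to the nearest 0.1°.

124.8

p · q = 27·5 + (-29)·23 = 135 - 667 = -532
|p|² = 729 + 841 = 1570,  |p| = √1570 ≈ 39.623226
|q|² = 25 + 529 = 554,  |q| = √554 ≈ 23.537205
cos θ = -532 / (39.623226 · 23.537205) ≈ -0.57044
θ = arccos(-0.57044) ≈ 124.8°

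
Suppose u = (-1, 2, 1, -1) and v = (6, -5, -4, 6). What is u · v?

u · v = (-1)·6 + 2·(-5) + 1·(-4) + (-1)·6 = -6 - 10 - 4 - 6 = -26

-26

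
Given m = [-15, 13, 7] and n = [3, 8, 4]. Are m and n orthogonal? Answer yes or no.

no

m · n = (-15)·3 + 13·8 + 7·4 = -45 + 104 + 28 = 87
Nonzero, so the vectors are not orthogonal.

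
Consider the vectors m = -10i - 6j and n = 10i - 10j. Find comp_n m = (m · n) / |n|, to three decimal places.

-2.828

m · n = (-10)·10 + (-6)·(-10) = -100 + 60 = -40
|n| = √(100 + 100) = √200 ≈ 14.1421
comp_n m = -40 / √200 ≈ -2.828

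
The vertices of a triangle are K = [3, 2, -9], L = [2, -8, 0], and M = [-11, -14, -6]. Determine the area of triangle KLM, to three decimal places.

KL = (-1, -10, 9),  KM = (-14, -16, 3)
i: (-10)·3 - 9·(-16) = -30 - (-144) = 114
j: 9·(-14) - (-1)·3 = -126 - (-3) = -123
k: (-1)·(-16) - (-10)·(-14) = 16 - 140 = -124
KL × KM = (114, -123, -124)
|KL × KM| = √43501 ≈ 208.5689
area = ½ · 208.5689 ≈ 104.284

104.284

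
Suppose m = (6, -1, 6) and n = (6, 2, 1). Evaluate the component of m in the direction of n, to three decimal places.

m · n = 6·6 + (-1)·2 + 6·1 = 36 - 2 + 6 = 40
|n| = √(36 + 4 + 1) = √41 ≈ 6.4031
comp_n m = 40 / √41 ≈ 6.247

6.247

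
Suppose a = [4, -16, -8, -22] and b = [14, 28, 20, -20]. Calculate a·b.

-112

a · b = 4·14 + (-16)·28 + (-8)·20 + (-22)·(-20) = 56 - 448 - 160 + 440 = -112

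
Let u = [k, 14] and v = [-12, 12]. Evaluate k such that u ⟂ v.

14

u · v = k·(-12) + 14·12 = 168 - 12k
Set equal to 0: -12k = -168, so k = 14.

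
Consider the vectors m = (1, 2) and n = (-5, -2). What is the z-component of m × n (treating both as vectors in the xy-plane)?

8

1·(-2) - 2·(-5) = -2 - (-10) = 8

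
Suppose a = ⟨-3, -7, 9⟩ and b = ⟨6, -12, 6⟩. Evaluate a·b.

a · b = (-3)·6 + (-7)·(-12) + 9·6 = -18 + 84 + 54 = 120

120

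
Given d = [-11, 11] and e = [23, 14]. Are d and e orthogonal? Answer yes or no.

no

d · e = (-11)·23 + 11·14 = -253 + 154 = -99
Nonzero, so the vectors are not orthogonal.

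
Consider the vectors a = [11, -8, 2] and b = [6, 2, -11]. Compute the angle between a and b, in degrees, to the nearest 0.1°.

80.8

a · b = 11·6 + (-8)·2 + 2·(-11) = 66 - 16 - 22 = 28
|a|² = 121 + 64 + 4 = 189,  |a| = √189 ≈ 13.747727
|b|² = 36 + 4 + 121 = 161,  |b| = √161 ≈ 12.688578
cos θ = 28 / (13.747727 · 12.688578) ≈ 0.16051
θ = arccos(0.16051) ≈ 80.8°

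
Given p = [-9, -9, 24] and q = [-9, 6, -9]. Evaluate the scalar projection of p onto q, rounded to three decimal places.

-13.432

p · q = (-9)·(-9) + (-9)·6 + 24·(-9) = 81 - 54 - 216 = -189
|q| = √(81 + 36 + 81) = √198 ≈ 14.0712
comp_q p = -189 / √198 ≈ -13.432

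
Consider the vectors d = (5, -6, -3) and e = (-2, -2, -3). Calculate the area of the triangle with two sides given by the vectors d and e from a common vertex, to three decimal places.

i: (-6)·(-3) - (-3)·(-2) = 18 - 6 = 12
j: (-3)·(-2) - 5·(-3) = 6 - (-15) = 21
k: 5·(-2) - (-6)·(-2) = -10 - 12 = -22
d × e = (12, 21, -22)
|d × e| = √(12² + 21² + (-22)²) = √1069 ≈ 32.6956
area = ½ · 32.6956 ≈ 16.348

16.348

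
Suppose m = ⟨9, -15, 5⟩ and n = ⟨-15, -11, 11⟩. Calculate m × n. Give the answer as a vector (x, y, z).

(-110, -174, -324)

i: (-15)·11 - 5·(-11) = -165 - (-55) = -110
j: 5·(-15) - 9·11 = -75 - 99 = -174
k: 9·(-11) - (-15)·(-15) = -99 - 225 = -324
m × n = (-110, -174, -324)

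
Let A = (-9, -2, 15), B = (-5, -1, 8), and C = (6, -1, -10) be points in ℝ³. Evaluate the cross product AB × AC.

(-18, -5, -11)

AB = (4, 1, -7)
AC = (15, 1, -25)
i: 1·(-25) - (-7)·1 = -25 - (-7) = -18
j: (-7)·15 - 4·(-25) = -105 - (-100) = -5
k: 4·1 - 1·15 = 4 - 15 = -11
AB × AC = (-18, -5, -11)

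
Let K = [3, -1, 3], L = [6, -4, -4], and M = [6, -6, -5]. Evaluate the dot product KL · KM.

KL = L − K = (3, -3, -7)
KM = M − K = (3, -5, -8)
KL · KM = 3·3 + (-3)·(-5) + (-7)·(-8) = 9 + 15 + 56 = 80

80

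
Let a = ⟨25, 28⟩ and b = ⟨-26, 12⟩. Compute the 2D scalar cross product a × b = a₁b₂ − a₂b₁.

25·12 - 28·(-26) = 300 - (-728) = 1028

1028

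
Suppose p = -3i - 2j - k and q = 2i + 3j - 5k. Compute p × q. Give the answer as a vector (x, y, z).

(13, -17, -5)

i: (-2)·(-5) - (-1)·3 = 10 - (-3) = 13
j: (-1)·2 - (-3)·(-5) = -2 - 15 = -17
k: (-3)·3 - (-2)·2 = -9 - (-4) = -5
p × q = (13, -17, -5)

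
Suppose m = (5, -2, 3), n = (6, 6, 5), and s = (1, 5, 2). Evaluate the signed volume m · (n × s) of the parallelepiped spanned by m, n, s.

21

n × s:
i: 6·2 - 5·5 = 12 - 25 = -13
j: 5·1 - 6·2 = 5 - 12 = -7
k: 6·5 - 6·1 = 30 - 6 = 24
n × s = (-13, -7, 24)
m · (n × s) = 5·(-13) + (-2)·(-7) + 3·24 = -65 + 14 + 72 = 21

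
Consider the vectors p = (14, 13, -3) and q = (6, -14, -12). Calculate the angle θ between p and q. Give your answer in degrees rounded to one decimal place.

99.5

p · q = 14·6 + 13·(-14) + (-3)·(-12) = 84 - 182 + 36 = -62
|p|² = 196 + 169 + 9 = 374,  |p| = √374 ≈ 19.339080
|q|² = 36 + 196 + 144 = 376,  |q| = √376 ≈ 19.390719
cos θ = -62 / (19.339080 · 19.390719) ≈ -0.16533
θ = arccos(-0.16533) ≈ 99.5°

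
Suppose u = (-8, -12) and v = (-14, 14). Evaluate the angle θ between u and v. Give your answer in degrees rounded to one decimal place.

101.3

u · v = (-8)·(-14) + (-12)·14 = 112 - 168 = -56
|u|² = 64 + 144 = 208,  |u| = √208 ≈ 14.422205
|v|² = 196 + 196 = 392,  |v| = √392 ≈ 19.798990
cos θ = -56 / (14.422205 · 19.798990) ≈ -0.19612
θ = arccos(-0.19612) ≈ 101.3°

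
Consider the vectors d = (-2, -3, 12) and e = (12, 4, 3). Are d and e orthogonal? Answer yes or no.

d · e = (-2)·12 + (-3)·4 + 12·3 = -24 - 12 + 36 = 0
Zero, so the vectors are orthogonal.

yes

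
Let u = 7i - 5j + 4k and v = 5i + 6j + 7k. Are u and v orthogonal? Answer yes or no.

no

u · v = 7·5 + (-5)·6 + 4·7 = 35 - 30 + 28 = 33
Nonzero, so the vectors are not orthogonal.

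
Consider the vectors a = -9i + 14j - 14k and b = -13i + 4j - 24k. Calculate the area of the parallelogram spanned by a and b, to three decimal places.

317.604

i: 14·(-24) - (-14)·4 = -336 - (-56) = -280
j: (-14)·(-13) - (-9)·(-24) = 182 - 216 = -34
k: (-9)·4 - 14·(-13) = -36 - (-182) = 146
a × b = (-280, -34, 146)
|a × b| = √((-280)² + (-34)² + 146²) = √100872 ≈ 317.6035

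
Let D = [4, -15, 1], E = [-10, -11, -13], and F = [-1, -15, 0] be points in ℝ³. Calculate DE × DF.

(-4, 56, 20)

DE = (-14, 4, -14)
DF = (-5, 0, -1)
i: 4·(-1) - (-14)·0 = -4 - 0 = -4
j: (-14)·(-5) - (-14)·(-1) = 70 - 14 = 56
k: (-14)·0 - 4·(-5) = 0 - (-20) = 20
DE × DF = (-4, 56, 20)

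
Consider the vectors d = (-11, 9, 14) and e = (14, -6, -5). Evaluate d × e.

i: 9·(-5) - 14·(-6) = -45 - (-84) = 39
j: 14·14 - (-11)·(-5) = 196 - 55 = 141
k: (-11)·(-6) - 9·14 = 66 - 126 = -60
d × e = (39, 141, -60)

(39, 141, -60)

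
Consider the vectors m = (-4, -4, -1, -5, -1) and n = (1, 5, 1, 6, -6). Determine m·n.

m · n = (-4)·1 + (-4)·5 + (-1)·1 + (-5)·6 + (-1)·(-6) = -4 - 20 - 1 - 30 + 6 = -49

-49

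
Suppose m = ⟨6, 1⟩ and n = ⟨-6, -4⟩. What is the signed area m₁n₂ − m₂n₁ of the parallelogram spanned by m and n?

6·(-4) - 1·(-6) = -24 - (-6) = -18

-18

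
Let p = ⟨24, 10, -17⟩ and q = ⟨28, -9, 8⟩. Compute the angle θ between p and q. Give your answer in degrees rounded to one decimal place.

p · q = 24·28 + 10·(-9) + (-17)·8 = 672 - 90 - 136 = 446
|p|² = 576 + 100 + 289 = 965,  |p| = √965 ≈ 31.064449
|q|² = 784 + 81 + 64 = 929,  |q| = √929 ≈ 30.479501
cos θ = 446 / (31.064449 · 30.479501) ≈ 0.47105
θ = arccos(0.47105) ≈ 61.9°

61.9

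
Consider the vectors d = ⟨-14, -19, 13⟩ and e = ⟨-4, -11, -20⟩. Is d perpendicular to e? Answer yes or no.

d · e = (-14)·(-4) + (-19)·(-11) + 13·(-20) = 56 + 209 - 260 = 5
Nonzero, so the vectors are not orthogonal.

no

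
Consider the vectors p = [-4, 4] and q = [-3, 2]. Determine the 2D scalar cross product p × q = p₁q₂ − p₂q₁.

(-4)·2 - 4·(-3) = -8 - (-12) = 4

4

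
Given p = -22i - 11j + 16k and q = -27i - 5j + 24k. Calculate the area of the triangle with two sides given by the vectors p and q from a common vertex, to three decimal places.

i: (-11)·24 - 16·(-5) = -264 - (-80) = -184
j: 16·(-27) - (-22)·24 = -432 - (-528) = 96
k: (-22)·(-5) - (-11)·(-27) = 110 - 297 = -187
p × q = (-184, 96, -187)
|p × q| = √((-184)² + 96² + (-187)²) = √78041 ≈ 279.3582
area = ½ · 279.3582 ≈ 139.679

139.679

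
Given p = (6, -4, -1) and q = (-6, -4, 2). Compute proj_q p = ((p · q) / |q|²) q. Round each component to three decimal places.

(2.357, 1.571, -0.786)

p · q = 6·(-6) + (-4)·(-4) + (-1)·2 = -36 + 16 - 2 = -22
|q|² = 36 + 16 + 4 = 56
proj_q p = (-22/56) · (-6, -4, 2) ≈ (2.357, 1.571, -0.786)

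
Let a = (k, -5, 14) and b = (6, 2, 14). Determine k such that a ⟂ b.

-31

a · b = k·6 + (-5)·2 + 14·14 = 186 + 6k
Set equal to 0: 6k = -186, so k = -31.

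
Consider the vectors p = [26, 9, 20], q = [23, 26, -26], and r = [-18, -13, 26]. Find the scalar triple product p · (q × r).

q × r:
i: 26·26 - (-26)·(-13) = 676 - 338 = 338
j: (-26)·(-18) - 23·26 = 468 - 598 = -130
k: 23·(-13) - 26·(-18) = -299 - (-468) = 169
q × r = (338, -130, 169)
p · (q × r) = 26·338 + 9·(-130) + 20·169 = 8788 - 1170 + 3380 = 10998

10998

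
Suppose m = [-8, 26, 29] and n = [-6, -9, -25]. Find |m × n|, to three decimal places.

i: 26·(-25) - 29·(-9) = -650 - (-261) = -389
j: 29·(-6) - (-8)·(-25) = -174 - 200 = -374
k: (-8)·(-9) - 26·(-6) = 72 - (-156) = 228
m × n = (-389, -374, 228)
|m × n| = √((-389)² + (-374)² + 228²) = √343181 ≈ 585.8165

585.817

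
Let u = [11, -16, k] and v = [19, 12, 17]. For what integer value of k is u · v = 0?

-1

u · v = 11·19 + (-16)·12 + k·17 = 17 + 17k
Set equal to 0: 17k = -17, so k = -1.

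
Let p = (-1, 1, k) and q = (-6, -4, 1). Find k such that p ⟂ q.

-2

p · q = (-1)·(-6) + 1·(-4) + k·1 = 2 + 1k
Set equal to 0: 1k = -2, so k = -2.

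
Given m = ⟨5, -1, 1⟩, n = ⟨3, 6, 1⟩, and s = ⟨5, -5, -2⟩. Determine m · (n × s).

-91

n × s:
i: 6·(-2) - 1·(-5) = -12 - (-5) = -7
j: 1·5 - 3·(-2) = 5 - (-6) = 11
k: 3·(-5) - 6·5 = -15 - 30 = -45
n × s = (-7, 11, -45)
m · (n × s) = 5·(-7) + (-1)·11 + 1·(-45) = -35 - 11 - 45 = -91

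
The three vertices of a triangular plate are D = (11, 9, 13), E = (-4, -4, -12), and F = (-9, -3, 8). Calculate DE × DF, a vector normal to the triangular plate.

DE = (-15, -13, -25)
DF = (-20, -12, -5)
i: (-13)·(-5) - (-25)·(-12) = 65 - 300 = -235
j: (-25)·(-20) - (-15)·(-5) = 500 - 75 = 425
k: (-15)·(-12) - (-13)·(-20) = 180 - 260 = -80
DE × DF = (-235, 425, -80)

(-235, 425, -80)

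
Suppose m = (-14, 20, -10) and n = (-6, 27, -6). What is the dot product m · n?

m · n = (-14)·(-6) + 20·27 + (-10)·(-6) = 84 + 540 + 60 = 684

684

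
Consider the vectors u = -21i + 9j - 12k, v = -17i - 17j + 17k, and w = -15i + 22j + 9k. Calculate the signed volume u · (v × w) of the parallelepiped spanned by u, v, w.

17697

v × w:
i: (-17)·9 - 17·22 = -153 - 374 = -527
j: 17·(-15) - (-17)·9 = -255 - (-153) = -102
k: (-17)·22 - (-17)·(-15) = -374 - 255 = -629
v × w = (-527, -102, -629)
u · (v × w) = (-21)·(-527) + 9·(-102) + (-12)·(-629) = 11067 - 918 + 7548 = 17697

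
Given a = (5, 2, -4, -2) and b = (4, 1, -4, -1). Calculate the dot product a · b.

a · b = 5·4 + 2·1 + (-4)·(-4) + (-2)·(-1) = 20 + 2 + 16 + 2 = 40

40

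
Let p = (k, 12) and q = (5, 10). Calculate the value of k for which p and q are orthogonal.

-24

p · q = k·5 + 12·10 = 120 + 5k
Set equal to 0: 5k = -120, so k = -24.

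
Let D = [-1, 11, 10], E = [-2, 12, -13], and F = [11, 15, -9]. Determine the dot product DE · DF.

DE = E − D = (-1, 1, -23)
DF = F − D = (12, 4, -19)
DE · DF = (-1)·12 + 1·4 + (-23)·(-19) = -12 + 4 + 437 = 429

429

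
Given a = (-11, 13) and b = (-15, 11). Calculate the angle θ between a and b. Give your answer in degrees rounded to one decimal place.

a · b = (-11)·(-15) + 13·11 = 165 + 143 = 308
|a|² = 121 + 169 = 290,  |a| = √290 ≈ 17.029386
|b|² = 225 + 121 = 346,  |b| = √346 ≈ 18.601075
cos θ = 308 / (17.029386 · 18.601075) ≈ 0.97233
θ = arccos(0.97233) ≈ 13.5°

13.5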